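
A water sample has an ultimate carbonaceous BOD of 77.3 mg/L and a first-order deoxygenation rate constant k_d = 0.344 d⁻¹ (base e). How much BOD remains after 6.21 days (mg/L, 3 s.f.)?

L_t = L₀ e^(−k_d t) = 77.3 × e^(−0.344×6.21) = 77.3 × 0.1181 = 9.129 mg/L.

L ≈ 9.13 mg/L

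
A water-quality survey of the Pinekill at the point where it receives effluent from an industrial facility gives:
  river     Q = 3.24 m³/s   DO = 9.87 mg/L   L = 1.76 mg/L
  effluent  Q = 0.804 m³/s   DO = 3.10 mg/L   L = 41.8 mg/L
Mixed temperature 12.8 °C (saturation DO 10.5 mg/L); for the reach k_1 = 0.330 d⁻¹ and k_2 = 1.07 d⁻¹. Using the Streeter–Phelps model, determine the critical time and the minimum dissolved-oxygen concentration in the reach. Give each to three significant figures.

Mixed DO = (3.24×9.87 + 0.804×3.10)/(3.24+0.804) = 34.47/4.044 = 8.524 mg/L.
Mixed L₀ = (3.24×1.76 + 0.804×41.8)/(4.044) = 39.31/4.044 = 9.720 mg/L.
Initial deficit D₀ = C_s − DO₀ = 10.5 − 8.524 = 1.976 mg/L.
t_c = (1/0.7400) ln[(1.07/0.330)(1 − 1.976×0.7400/(0.330×9.720))] = 1.351 × ln(1.764) = 0.7673 d.
D_c = (0.330/1.07) × 9.720 × e^(−0.330×0.7673) = 0.3084 × 9.720 × 0.7763 = 2.327 mg/L.
Minimum DO = 10.5 − 2.327 = 8.173 mg/L.

t_c ≈ 0.767 d; minimum DO ≈ 8.17 mg/L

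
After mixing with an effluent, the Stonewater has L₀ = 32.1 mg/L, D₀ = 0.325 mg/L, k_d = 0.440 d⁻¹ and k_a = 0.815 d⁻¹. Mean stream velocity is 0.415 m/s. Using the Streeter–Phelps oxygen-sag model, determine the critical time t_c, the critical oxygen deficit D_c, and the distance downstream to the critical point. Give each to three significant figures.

t_c ≈ 1.62 d; D_c ≈ 8.49 mg/L; x_c ≈ 58.1 km

At the critical point dD/dt = 0, so k_d L₀ e^(−k_d t) = k_a D. Substituting D(t) from the Streeter–Phelps equation and solving for t gives
t_c = ln[(k_a/k_d)(1 − D₀(k_a−k_d)/(k_d L₀))] / (k_a−k_d).
Here k_a−k_d = 0.3750 d⁻¹ and 1 − D₀(k_a−k_d)/(k_d L₀) = 1 − 0.325×0.3750/(0.440×32.1) = 0.9914, so
t_c = ln(1.852 × 0.9914) / 0.3750 = 0.6077 / 0.3750 = 1.621 d.
D_c = (k_d/k_a) L₀ e^(−k_d t_c) = (0.440/0.815) × 32.1 × e^(−0.440×1.621) = 0.5399 × 32.1 × 0.4901 = 8.494 mg/L.
x_c = v t_c = 0.415 m/s × 1.621 d × 86400 s/d = 58110 m ≈ 58.1 km.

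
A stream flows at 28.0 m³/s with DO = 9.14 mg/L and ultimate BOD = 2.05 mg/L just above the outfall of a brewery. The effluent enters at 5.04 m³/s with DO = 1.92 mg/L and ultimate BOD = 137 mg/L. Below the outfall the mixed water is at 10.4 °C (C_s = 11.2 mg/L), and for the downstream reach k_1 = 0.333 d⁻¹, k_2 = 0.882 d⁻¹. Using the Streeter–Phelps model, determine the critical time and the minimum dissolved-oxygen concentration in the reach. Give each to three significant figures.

t_c ≈ 1.30 d; minimum DO ≈ 5.65 mg/L

Mixed DO = (28.0×9.14 + 5.04×1.92)/(28.0+5.04) = 265.6/33.04 = 8.039 mg/L.
Mixed L₀ = (28.0×2.05 + 5.04×137)/(33.04) = 747.9/33.04 = 22.64 mg/L.
Initial deficit D₀ = C_s − DO₀ = 11.2 − 8.039 = 3.161 mg/L.
t_c = (1/0.5490) ln[(0.882/0.333)(1 − 3.161×0.5490/(0.333×22.64))] = 1.821 × ln(2.039) = 1.298 d.
D_c = (0.333/0.882) × 22.64 × e^(−0.333×1.298) = 0.3776 × 22.64 × 0.6492 = 5.548 mg/L.
Minimum DO = 11.2 − 5.548 = 5.652 mg/L.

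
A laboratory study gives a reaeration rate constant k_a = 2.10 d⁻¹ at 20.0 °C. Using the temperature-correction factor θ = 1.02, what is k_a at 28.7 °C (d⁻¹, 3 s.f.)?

k_a(T₂) = k_a(T₁) · θ^(T₂−T₁) = 2.10 × 1.02^(28.7−20.0)
= 2.10 × 1.02^8.70 = 2.10 × 1.188 = 2.495 d⁻¹.

k_a ≈ 2.49 d⁻¹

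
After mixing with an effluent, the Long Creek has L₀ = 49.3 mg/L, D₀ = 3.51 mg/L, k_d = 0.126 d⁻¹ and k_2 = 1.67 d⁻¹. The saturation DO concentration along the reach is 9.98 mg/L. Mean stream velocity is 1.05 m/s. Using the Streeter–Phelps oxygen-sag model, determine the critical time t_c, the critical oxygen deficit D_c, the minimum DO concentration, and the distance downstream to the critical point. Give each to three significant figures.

At the critical point dD/dt = 0, so k_d L₀ e^(−k_d t) = k_2 D. Substituting D(t) from the Streeter–Phelps equation and solving for t gives
t_c = ln[(k_2/k_d)(1 − D₀(k_2−k_d)/(k_d L₀))] / (k_2−k_d).
Here k_2−k_d = 1.544 d⁻¹ and 1 − D₀(k_2−k_d)/(k_d L₀) = 1 − 3.51×1.544/(0.126×49.3) = 0.1276, so
t_c = ln(13.25 × 0.1276) / 1.544 = 0.5251 / 1.544 = 0.3401 d.
D_c = (k_d/k_2) L₀ e^(−k_d t_c) = (0.126/1.67) × 49.3 × e^(−0.126×0.3401) = 0.07545 × 49.3 × 0.9581 = 3.564 mg/L.
Minimum DO = C_s − D_c = 9.98 − 3.564 = 6.416 mg/L.
x_c = v t_c = 1.05 m/s × 0.3401 d × 86400 s/d = 30850 m ≈ 30.9 km.

t_c ≈ 0.340 d; D_c ≈ 3.56 mg/L; min DO ≈ 6.42 mg/L; x_c ≈ 30.9 km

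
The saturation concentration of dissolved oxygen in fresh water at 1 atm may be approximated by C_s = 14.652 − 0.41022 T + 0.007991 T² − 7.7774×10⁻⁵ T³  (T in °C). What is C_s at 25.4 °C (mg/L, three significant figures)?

C_s ≈ 8.11 mg/L

C_s = 14.652 − 0.41022×25.4 + 0.007991×25.4² − 7.7774×10⁻⁵×25.4³ = 8.113 mg/L.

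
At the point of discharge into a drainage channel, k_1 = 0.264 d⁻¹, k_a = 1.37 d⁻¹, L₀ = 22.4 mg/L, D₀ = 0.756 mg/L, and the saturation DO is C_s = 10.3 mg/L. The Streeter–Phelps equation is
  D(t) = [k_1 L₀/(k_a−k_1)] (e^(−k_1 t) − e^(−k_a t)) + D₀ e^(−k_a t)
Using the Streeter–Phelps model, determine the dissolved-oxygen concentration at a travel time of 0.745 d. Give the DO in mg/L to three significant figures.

DO ≈ 7.56 mg/L

k_1 L₀/(k_a−k_1) = 0.264×22.4/(1.37−0.264) = 5.914/1.106 = 5.347 mg/L.
e^(−k_1 t) = e^(−0.264×0.7450) = 0.8215; e^(−k_a t) = e^(−1.37×0.7450) = 0.3604.
D = 5.347 × (0.8215 − 0.3604) + 0.756 × 0.3604 = 2.465 + 0.2724 = 2.738 mg/L.
DO = C_s − D = 10.3 − 2.738 = 7.562 mg/L.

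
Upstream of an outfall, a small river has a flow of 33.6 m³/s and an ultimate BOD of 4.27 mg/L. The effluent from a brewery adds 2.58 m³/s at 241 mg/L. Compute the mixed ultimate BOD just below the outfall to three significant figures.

21.2 mg/L

Flow-weighted mixing: C = (Q_r C_r + Q_w C_w)/(Q_r + Q_w)
= (33.6×4.27 + 2.58×241)/(33.6 + 2.58) = 765.3/36.18 = 21.15 mg/L.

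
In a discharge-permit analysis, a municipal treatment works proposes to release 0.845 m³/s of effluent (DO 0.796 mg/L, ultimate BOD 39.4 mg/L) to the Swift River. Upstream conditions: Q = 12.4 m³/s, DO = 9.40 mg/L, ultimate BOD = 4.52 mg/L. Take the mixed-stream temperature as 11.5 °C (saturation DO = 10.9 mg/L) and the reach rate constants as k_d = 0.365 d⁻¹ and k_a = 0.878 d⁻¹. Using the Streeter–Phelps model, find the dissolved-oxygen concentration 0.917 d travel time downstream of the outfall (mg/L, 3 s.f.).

DO ≈ 8.70 mg/L

Mixed DO = (12.4×9.40 + 0.845×0.796)/(12.4+0.845) = 117.2/13.25 = 8.851 mg/L.
Mixed L₀ = (12.4×4.52 + 0.845×39.4)/(13.25) = 89.34/13.25 = 6.745 mg/L.
Initial deficit D₀ = C_s − DO₀ = 10.9 − 8.851 = 2.049 mg/L.
D(0.917) = [0.365×6.745/(0.878−0.365)](e^(−0.365×0.917) − e^(−0.878×0.917)) + 2.049 e^(−0.878×0.917)
= 4.799 × (0.7155 − 0.4470) + 2.049 × 0.4470 = 2.205 mg/L.
DO = 10.9 − 2.205 = 8.695 mg/L.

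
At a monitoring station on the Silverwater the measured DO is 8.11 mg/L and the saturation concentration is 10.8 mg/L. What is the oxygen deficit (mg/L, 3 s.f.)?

D = C_s − C = 10.8 − 8.11 = 2.69 mg/L.

D ≈ 2.69 mg/L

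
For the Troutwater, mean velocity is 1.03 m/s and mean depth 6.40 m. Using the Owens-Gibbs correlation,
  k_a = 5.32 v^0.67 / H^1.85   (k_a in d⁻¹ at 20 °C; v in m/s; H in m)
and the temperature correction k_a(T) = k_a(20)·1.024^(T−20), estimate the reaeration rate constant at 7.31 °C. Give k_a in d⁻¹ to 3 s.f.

k_a(20) = 5.32 × 1.03^0.67 / 6.40^1.85 = 5.32 × 1.020 / 31.01 = 0.1750 d⁻¹.
k_a(7.31) = 0.1750 × 1.024^(7.31−20) = 0.1750 × 0.7401 = 0.1295 d⁻¹.

k_a ≈ 0.130 d⁻¹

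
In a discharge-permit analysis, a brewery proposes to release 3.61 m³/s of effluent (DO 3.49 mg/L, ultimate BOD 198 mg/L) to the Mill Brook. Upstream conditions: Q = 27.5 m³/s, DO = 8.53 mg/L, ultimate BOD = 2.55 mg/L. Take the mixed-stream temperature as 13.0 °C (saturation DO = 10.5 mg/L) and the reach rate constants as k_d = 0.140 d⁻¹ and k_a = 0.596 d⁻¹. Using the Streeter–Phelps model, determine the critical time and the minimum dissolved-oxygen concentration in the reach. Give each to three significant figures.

t_c ≈ 2.30 d; minimum DO ≈ 6.20 mg/L

Mixed DO = (27.5×8.53 + 3.61×3.49)/(27.5+3.61) = 247.2/31.11 = 7.945 mg/L.
Mixed L₀ = (27.5×2.55 + 3.61×198)/(31.11) = 784.9/31.11 = 25.23 mg/L.
Initial deficit D₀ = C_s − DO₀ = 10.5 − 7.945 = 2.555 mg/L.
t_c = (1/0.4560) ln[(0.596/0.140)(1 − 2.555×0.4560/(0.140×25.23))] = 2.193 × ln(2.853) = 2.299 d.
D_c = (0.140/0.596) × 25.23 × e^(−0.140×2.299) = 0.2349 × 25.23 × 0.7248 = 4.295 mg/L.
Minimum DO = 10.5 − 4.295 = 6.205 mg/L.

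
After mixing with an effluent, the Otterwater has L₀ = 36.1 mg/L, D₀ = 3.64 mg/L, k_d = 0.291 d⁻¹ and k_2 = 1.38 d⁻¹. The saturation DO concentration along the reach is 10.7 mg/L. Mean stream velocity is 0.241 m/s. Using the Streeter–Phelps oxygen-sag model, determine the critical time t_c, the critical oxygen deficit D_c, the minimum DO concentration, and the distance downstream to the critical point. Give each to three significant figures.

t_c = [1/(k_2−k_d)] ln[(k_2/k_d)(1 − D₀(k_2−k_d)/(k_d L₀))]
= [1/(1.38−0.291)] ln[(1.38/0.291)(1 − 3.64×1.089/(0.291×36.1))]
= (1/1.089) ln[4.742 × 0.6227] = 0.9183 × ln(2.953) = 0.9183 × 1.083 = 0.9943 d.
D_c = (k_d/k_2) L₀ e^(−k_d t_c) = (0.291/1.38) × 36.1 × e^(−0.291×0.9943) = 0.2109 × 36.1 × 0.7488 = 5.700 mg/L.
Minimum DO = C_s − D_c = 10.7 − 5.700 = 5.000 mg/L.
x_c = v t_c = 0.241 m/s × 0.9943 d × 86400 s/d = 20700 m ≈ 20.7 km.

t_c ≈ 0.994 d; D_c ≈ 5.70 mg/L; min DO ≈ 5.00 mg/L; x_c ≈ 20.7 km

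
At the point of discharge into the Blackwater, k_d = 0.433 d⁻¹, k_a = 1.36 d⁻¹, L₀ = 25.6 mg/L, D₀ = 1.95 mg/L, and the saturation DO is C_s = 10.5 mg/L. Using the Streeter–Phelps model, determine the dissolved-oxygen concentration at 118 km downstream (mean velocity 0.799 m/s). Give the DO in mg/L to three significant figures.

Travel time t = x/v = 118 km / (0.799 m/s) = 118000 m / 0.799 m/s = 147700 s = 1.709 d.
k_d L₀/(k_a−k_d) = 0.433×25.6/(1.36−0.433) = 11.08/0.9270 = 11.96 mg/L.
e^(−k_d t) = e^(−0.433×1.709) = 0.4771; e^(−k_a t) = e^(−1.36×1.709) = 0.09782.
D = 11.96 × (0.4771 − 0.09782) + 1.95 × 0.09782 = 4.535 + 0.1907 = 4.726 mg/L.
DO = C_s − D = 10.5 − 4.726 = 5.774 mg/L.

DO ≈ 5.77 mg/L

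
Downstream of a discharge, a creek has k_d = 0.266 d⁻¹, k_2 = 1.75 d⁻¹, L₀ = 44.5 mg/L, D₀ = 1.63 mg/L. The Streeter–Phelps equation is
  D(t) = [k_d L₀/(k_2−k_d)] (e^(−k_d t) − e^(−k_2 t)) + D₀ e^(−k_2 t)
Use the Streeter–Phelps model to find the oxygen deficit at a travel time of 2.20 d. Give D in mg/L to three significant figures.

D ≈ 4.31 mg/L

k_d L₀/(k_2−k_d) = 0.266×44.5/(1.75−0.266) = 11.84/1.484 = 7.976 mg/L.
e^(−k_d t) = e^(−0.266×2.200) = 0.5570; e^(−k_2 t) = e^(−1.75×2.200) = 0.02128.
D = 7.976 × (0.5570 − 0.02128) + 1.63 × 0.02128 = 4.273 + 0.03469 = 4.308 mg/L.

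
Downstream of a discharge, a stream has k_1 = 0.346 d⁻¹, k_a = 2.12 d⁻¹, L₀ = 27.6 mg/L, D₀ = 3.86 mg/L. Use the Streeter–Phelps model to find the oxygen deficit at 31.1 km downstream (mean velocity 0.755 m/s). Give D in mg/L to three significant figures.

Travel time t = x/v = 31.1 km / (0.755 m/s) = 31100 m / 0.755 m/s = 41190 s = 0.4768 d.
k_1 L₀/(k_a−k_1) = 0.346×27.6/(2.12−0.346) = 9.550/1.774 = 5.383 mg/L.
e^(−k_1 t) = e^(−0.346×0.4768) = 0.8479; e^(−k_a t) = e^(−2.12×0.4768) = 0.3640.
D = 5.383 × (0.8479 − 0.3640) + 3.86 × 0.3640 = 2.605 + 1.405 = 4.010 mg/L.

D ≈ 4.01 mg/L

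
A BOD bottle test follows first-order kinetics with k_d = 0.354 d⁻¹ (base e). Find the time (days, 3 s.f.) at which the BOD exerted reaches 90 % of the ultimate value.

t ≈ 6.50 d

y/L₀ = 1 − e^(−k_d t) = 0.90 ⇒ e^(−k_d t) = 0.100
t = −ln(0.100) / 0.354 = 2.303 / 0.354 = 6.504 d.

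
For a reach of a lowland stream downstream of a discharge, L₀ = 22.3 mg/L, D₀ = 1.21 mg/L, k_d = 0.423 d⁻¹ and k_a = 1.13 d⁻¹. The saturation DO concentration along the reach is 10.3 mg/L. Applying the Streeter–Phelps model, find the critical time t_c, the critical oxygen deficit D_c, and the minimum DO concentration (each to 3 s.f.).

With k_a/k_d = 2.671 and 1 − D₀(k_a−k_d)/(k_d L₀) = 0.9093,
t_c = ln(2.671 × 0.9093) / (1.13 − 0.423) = ln(2.429) / 0.7070 = 0.8875/0.7070 = 1.255 d.
L(t_c) = L₀ e^(−k_d t_c) = 22.3 × 0.5880 = 13.11 mg/L, and at the critical point k_a D_c = k_d L, so D_c = (0.423/1.13) × 13.11 = 4.909 mg/L.
Minimum DO = C_s − D_c = 10.3 − 4.909 = 5.391 mg/L.

t_c ≈ 1.26 d; D_c ≈ 4.91 mg/L; min DO ≈ 5.39 mg/L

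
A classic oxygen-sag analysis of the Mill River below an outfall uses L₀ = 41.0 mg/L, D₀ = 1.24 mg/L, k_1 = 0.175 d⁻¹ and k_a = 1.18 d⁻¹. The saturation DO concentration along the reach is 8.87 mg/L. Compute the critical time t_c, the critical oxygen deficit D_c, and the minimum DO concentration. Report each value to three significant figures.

With k_a/k_1 = 6.743 and 1 − D₀(k_a−k_1)/(k_1 L₀) = 0.8263,
t_c = ln(6.743 × 0.8263) / (1.18 − 0.175) = ln(5.572) / 1.005 = 1.718/1.005 = 1.709 d.
D_c = (k_1/k_a) L₀ e^(−k_1 t_c) = (0.175/1.18) × 41.0 × e^(−0.175×1.709) = 0.1483 × 41.0 × 0.7415 = 4.509 mg/L.
Minimum DO = C_s − D_c = 8.87 − 4.509 = 4.361 mg/L.

t_c ≈ 1.71 d; D_c ≈ 4.51 mg/L; min DO ≈ 4.36 mg/L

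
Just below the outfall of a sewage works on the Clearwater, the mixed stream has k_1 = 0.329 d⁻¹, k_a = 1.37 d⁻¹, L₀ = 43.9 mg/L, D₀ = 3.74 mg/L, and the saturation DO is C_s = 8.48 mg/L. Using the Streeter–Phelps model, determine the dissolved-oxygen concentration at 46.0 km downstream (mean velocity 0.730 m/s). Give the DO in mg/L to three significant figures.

DO ≈ 1.30 mg/L

Travel time t = x/v = 46.0 km / (0.730 m/s) = 46000 m / 0.730 m/s = 63010 s = 0.7293 d.
k_1 L₀/(k_a−k_1) = 0.329×43.9/(1.37−0.329) = 14.44/1.041 = 13.87 mg/L.
e^(−k_1 t) = e^(−0.329×0.7293) = 0.7867; e^(−k_a t) = e^(−1.37×0.7293) = 0.3682.
D = 13.87 × (0.7867 − 0.3682) + 3.74 × 0.3682 = 5.806 + 1.377 = 7.183 mg/L.
DO = C_s − D = 8.48 − 7.183 = 1.297 mg/L.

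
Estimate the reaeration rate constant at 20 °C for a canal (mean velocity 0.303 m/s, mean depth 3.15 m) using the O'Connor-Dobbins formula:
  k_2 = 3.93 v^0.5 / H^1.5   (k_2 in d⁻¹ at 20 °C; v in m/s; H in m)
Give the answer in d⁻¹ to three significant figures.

k_2 = 3.93 × 0.303^0.5 / 3.15^1.5 = 3.93 × 0.5505 / 5.591 = 0.3869 d⁻¹.

k_2 ≈ 0.387 d⁻¹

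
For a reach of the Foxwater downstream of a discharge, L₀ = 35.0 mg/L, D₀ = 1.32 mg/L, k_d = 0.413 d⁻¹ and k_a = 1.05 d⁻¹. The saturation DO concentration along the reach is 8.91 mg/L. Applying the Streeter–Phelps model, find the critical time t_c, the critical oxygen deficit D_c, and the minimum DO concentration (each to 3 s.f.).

t_c = [1/(k_a−k_d)] ln[(k_a/k_d)(1 − D₀(k_a−k_d)/(k_d L₀))]
= [1/(1.05−0.413)] ln[(1.05/0.413)(1 − 1.32×0.6370/(0.413×35.0))]
= (1/0.6370) ln[2.542 × 0.9418] = 1.570 × ln(2.394) = 1.570 × 0.8732 = 1.371 d.
D_c = (k_d/k_a) L₀ e^(−k_d t_c) = (0.413/1.05) × 35.0 × e^(−0.413×1.371) = 0.3933 × 35.0 × 0.5677 = 7.816 mg/L.
Minimum DO = C_s − D_c = 8.91 − 7.816 = 1.094 mg/L.

t_c ≈ 1.37 d; D_c ≈ 7.82 mg/L; min DO ≈ 1.09 mg/L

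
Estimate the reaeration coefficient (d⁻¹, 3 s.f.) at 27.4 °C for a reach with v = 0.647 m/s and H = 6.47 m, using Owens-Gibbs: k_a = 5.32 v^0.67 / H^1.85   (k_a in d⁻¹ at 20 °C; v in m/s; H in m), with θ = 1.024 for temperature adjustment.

k_a ≈ 0.150 d⁻¹

k_a(20) = 5.32 × 0.647^0.67 / 6.47^1.85 = 5.32 × 0.7470 / 31.64 = 0.1256 d⁻¹.
k_a(27.4) = 0.1256 × 1.024^(27.4−20) = 0.1256 × 1.192 = 0.1497 d⁻¹.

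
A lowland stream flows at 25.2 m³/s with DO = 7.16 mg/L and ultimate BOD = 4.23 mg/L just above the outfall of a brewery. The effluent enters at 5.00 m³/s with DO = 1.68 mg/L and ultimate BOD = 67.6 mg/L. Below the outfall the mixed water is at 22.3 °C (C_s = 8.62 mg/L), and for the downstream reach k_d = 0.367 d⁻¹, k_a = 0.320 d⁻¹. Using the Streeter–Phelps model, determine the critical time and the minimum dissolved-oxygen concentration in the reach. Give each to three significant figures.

t_c ≈ 2.48 d; minimum DO ≈ 1.83 mg/L

Mixed DO = (25.2×7.16 + 5.00×1.68)/(25.2+5.00) = 188.8/30.20 = 6.253 mg/L.
Mixed L₀ = (25.2×4.23 + 5.00×67.6)/(30.20) = 444.6/30.20 = 14.72 mg/L.
Initial deficit D₀ = C_s − DO₀ = 8.62 − 6.253 = 2.367 mg/L.
t_c = (1/-0.04700) ln[(0.320/0.367)(1 − 2.367×-0.04700/(0.367×14.72))] = -21.28 × ln(0.8899) = 2.482 d.
D_c = (0.367/0.320) × 14.72 × e^(−0.367×2.482) = 1.147 × 14.72 × 0.4022 = 6.790 mg/L.
Minimum DO = 8.62 − 6.790 = 1.830 mg/L.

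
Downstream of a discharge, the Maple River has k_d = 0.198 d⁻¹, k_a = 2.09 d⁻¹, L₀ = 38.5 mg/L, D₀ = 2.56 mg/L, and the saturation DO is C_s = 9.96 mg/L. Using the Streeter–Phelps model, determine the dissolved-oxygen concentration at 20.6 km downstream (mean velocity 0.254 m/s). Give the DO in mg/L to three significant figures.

Travel time t = x/v = 20.6 km / (0.254 m/s) = 20600 m / 0.254 m/s = 81100 s = 0.9387 d.
k_d L₀/(k_a−k_d) = 0.198×38.5/(2.09−0.198) = 7.623/1.892 = 4.029 mg/L.
e^(−k_d t) = e^(−0.198×0.9387) = 0.8304; e^(−k_a t) = e^(−2.09×0.9387) = 0.1406.
D = 4.029 × (0.8304 − 0.1406) + 2.56 × 0.1406 = 2.779 + 0.3599 = 3.139 mg/L.
DO = C_s − D = 9.96 − 3.139 = 6.821 mg/L.

DO ≈ 6.82 mg/L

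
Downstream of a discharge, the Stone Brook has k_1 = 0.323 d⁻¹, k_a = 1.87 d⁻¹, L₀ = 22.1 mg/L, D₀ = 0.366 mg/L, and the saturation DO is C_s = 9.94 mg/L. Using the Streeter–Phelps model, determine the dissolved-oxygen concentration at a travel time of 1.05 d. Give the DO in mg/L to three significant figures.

k_1 L₀/(k_a−k_1) = 0.323×22.1/(1.87−0.323) = 7.138/1.547 = 4.614 mg/L.
e^(−k_1 t) = e^(−0.323×1.050) = 0.7124; e^(−k_a t) = e^(−1.87×1.050) = 0.1404.
D = 4.614 × (0.7124 − 0.1404) + 0.366 × 0.1404 = 2.639 + 0.05137 = 2.691 mg/L.
DO = C_s − D = 9.94 − 2.691 = 7.249 mg/L.

DO ≈ 7.25 mg/L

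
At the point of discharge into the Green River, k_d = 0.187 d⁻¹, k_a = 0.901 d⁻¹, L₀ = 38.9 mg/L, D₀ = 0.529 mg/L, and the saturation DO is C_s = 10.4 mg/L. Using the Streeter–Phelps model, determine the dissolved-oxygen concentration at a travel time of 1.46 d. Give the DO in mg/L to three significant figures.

k_d L₀/(k_a−k_d) = 0.187×38.9/(0.901−0.187) = 7.274/0.7140 = 10.19 mg/L.
e^(−k_d t) = e^(−0.187×1.460) = 0.7611; e^(−k_a t) = e^(−0.901×1.460) = 0.2684.
D = 10.19 × (0.7611 − 0.2684) + 0.529 × 0.2684 = 5.020 + 0.1420 = 5.162 mg/L.
DO = C_s − D = 10.4 − 5.162 = 5.238 mg/L.

DO ≈ 5.24 mg/L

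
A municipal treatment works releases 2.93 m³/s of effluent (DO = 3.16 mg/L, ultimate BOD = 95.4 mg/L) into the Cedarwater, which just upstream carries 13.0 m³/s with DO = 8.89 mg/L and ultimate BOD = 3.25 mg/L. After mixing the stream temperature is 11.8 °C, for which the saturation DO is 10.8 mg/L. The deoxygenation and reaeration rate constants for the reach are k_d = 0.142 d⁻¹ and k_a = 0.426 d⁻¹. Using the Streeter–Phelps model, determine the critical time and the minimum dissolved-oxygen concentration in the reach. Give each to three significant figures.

Mixed DO = (13.0×8.89 + 2.93×3.16)/(13.0+2.93) = 124.8/15.93 = 7.836 mg/L.
Mixed L₀ = (13.0×3.25 + 2.93×95.4)/(15.93) = 321.8/15.93 = 20.20 mg/L.
Initial deficit D₀ = C_s − DO₀ = 10.8 − 7.836 = 2.964 mg/L.
t_c = (1/0.2840) ln[(0.426/0.142)(1 − 2.964×0.2840/(0.142×20.20))] = 3.521 × ln(2.120) = 2.645 d.
D_c = (0.142/0.426) × 20.20 × e^(−0.142×2.645) = 0.3333 × 20.20 × 0.6869 = 4.625 mg/L.
Minimum DO = 10.8 − 4.625 = 6.175 mg/L.

t_c ≈ 2.65 d; minimum DO ≈ 6.18 mg/L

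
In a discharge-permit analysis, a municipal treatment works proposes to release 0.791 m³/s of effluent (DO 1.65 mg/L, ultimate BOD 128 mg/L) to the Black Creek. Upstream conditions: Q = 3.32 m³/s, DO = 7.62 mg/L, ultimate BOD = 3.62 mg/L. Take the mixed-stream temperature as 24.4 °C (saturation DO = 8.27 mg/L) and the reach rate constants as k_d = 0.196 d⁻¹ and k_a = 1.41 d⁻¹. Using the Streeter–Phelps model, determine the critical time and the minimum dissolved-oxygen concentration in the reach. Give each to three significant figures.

t_c ≈ 1.20 d; minimum DO ≈ 5.24 mg/L

Mixed DO = (3.32×7.62 + 0.791×1.65)/(3.32+0.791) = 26.60/4.111 = 6.471 mg/L.
Mixed L₀ = (3.32×3.62 + 0.791×128)/(4.111) = 113.3/4.111 = 27.55 mg/L.
Initial deficit D₀ = C_s − DO₀ = 8.27 − 6.471 = 1.799 mg/L.
t_c = (1/1.214) ln[(1.41/0.196)(1 − 1.799×1.214/(0.196×27.55))] = 0.8237 × ln(4.285) = 1.199 d.
D_c = (0.196/1.41) × 27.55 × e^(−0.196×1.199) = 0.1390 × 27.55 × 0.7906 = 3.028 mg/L.
Minimum DO = 8.27 − 3.028 = 5.242 mg/L.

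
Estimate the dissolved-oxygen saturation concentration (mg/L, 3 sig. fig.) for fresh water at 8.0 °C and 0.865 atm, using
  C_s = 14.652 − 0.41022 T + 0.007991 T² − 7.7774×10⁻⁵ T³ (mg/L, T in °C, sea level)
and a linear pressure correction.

At sea level: C_s = 14.652 − 0.41022×8.0 + 0.007991×8.0² − 7.7774×10⁻⁵×8.0³ = 11.84 mg/L.
Pressure correction: C_s' = 11.84 × 0.865 = 10.24 mg/L.

C_s ≈ 10.2 mg/L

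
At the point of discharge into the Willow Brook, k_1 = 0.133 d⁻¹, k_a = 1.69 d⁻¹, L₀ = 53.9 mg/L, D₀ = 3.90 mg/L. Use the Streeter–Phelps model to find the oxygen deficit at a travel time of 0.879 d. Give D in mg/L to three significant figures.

k_1 L₀/(k_a−k_1) = 0.133×53.9/(1.69−0.133) = 7.169/1.557 = 4.604 mg/L.
e^(−k_1 t) = e^(−0.133×0.8790) = 0.8897; e^(−k_a t) = e^(−1.69×0.8790) = 0.2264.
D = 4.604 × (0.8897 − 0.2264) + 3.90 × 0.2264 = 3.054 + 0.8829 = 3.937 mg/L.

D ≈ 3.94 mg/L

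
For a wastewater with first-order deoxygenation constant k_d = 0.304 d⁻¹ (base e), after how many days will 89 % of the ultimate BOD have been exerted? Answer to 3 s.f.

y/L₀ = 1 − e^(−k_d t) = 0.89 ⇒ e^(−k_d t) = 0.110
t = −ln(0.110) / 0.304 = 2.207 / 0.304 = 7.261 d.

t ≈ 7.26 d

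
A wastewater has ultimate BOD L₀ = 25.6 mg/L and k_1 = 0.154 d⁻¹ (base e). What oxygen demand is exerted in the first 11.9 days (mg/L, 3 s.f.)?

y ≈ 21.5 mg/L

y_t = L₀(1 − e^(−k_1 t)) = 25.6 × (1 − e^(−0.154×11.9))
= 25.6 × (1 − 0.1600) = 25.6 × 0.8400 = 21.50 mg/L.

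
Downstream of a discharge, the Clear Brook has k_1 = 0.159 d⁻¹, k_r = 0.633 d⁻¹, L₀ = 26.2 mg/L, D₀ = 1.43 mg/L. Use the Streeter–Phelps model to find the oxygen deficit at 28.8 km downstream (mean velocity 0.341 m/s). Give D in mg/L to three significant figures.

D ≈ 3.56 mg/L

Travel time t = x/v = 28.8 km / (0.341 m/s) = 28800 m / 0.341 m/s = 84460 s = 0.9775 d.
k_1 L₀/(k_r−k_1) = 0.159×26.2/(0.633−0.159) = 4.166/0.4740 = 8.789 mg/L.
e^(−k_1 t) = e^(−0.159×0.9775) = 0.8561; e^(−k_r t) = e^(−0.633×0.9775) = 0.5386.
D = 8.789 × (0.8561 − 0.5386) + 1.43 × 0.5386 = 2.790 + 0.7702 = 3.560 mg/L.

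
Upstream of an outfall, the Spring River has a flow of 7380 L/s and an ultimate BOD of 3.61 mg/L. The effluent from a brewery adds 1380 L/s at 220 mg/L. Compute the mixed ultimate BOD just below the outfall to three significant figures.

Flow-weighted mixing: C = (Q_r C_r + Q_w C_w)/(Q_r + Q_w)
= (7380×3.61 + 1380×220)/(7380 + 1380) = 330200/8760 = 37.70 mg/L.

37.7 mg/L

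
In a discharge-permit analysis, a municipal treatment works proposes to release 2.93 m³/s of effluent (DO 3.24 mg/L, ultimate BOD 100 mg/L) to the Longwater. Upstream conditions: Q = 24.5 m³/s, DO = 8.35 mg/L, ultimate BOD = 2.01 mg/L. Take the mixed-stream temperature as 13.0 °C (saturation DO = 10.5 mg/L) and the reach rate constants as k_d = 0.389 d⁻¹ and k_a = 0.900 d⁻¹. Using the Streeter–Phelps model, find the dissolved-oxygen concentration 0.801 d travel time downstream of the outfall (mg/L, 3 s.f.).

Mixed DO = (24.5×8.35 + 2.93×3.24)/(24.5+2.93) = 214.1/27.43 = 7.804 mg/L.
Mixed L₀ = (24.5×2.01 + 2.93×100)/(27.43) = 342.2/27.43 = 12.48 mg/L.
Initial deficit D₀ = C_s − DO₀ = 10.5 − 7.804 = 2.696 mg/L.
D(0.801) = [0.389×12.48/(0.900−0.389)](e^(−0.389×0.801) − e^(−0.900×0.801)) + 2.696 e^(−0.900×0.801)
= 9.498 × (0.7323 − 0.4863) + 2.696 × 0.4863 = 3.647 mg/L.
DO = 10.5 − 3.647 = 6.853 mg/L.

DO ≈ 6.85 mg/L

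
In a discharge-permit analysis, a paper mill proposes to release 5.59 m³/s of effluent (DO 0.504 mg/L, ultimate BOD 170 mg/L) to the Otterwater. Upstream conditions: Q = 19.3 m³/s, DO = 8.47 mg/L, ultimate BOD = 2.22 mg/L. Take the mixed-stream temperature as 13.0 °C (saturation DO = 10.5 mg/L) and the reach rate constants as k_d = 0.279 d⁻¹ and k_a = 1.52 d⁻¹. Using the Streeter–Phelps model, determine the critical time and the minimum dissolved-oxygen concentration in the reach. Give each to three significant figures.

t_c ≈ 0.919 d; minimum DO ≈ 4.83 mg/L

Mixed DO = (19.3×8.47 + 5.59×0.504)/(19.3+5.59) = 166.3/24.89 = 6.681 mg/L.
Mixed L₀ = (19.3×2.22 + 5.59×170)/(24.89) = 993.1/24.89 = 39.90 mg/L.
Initial deficit D₀ = C_s − DO₀ = 10.5 − 6.681 = 3.819 mg/L.
t_c = (1/1.241) ln[(1.52/0.279)(1 − 3.819×1.241/(0.279×39.90))] = 0.8058 × ln(3.129) = 0.9191 d.
D_c = (0.279/1.52) × 39.90 × e^(−0.279×0.9191) = 0.1836 × 39.90 × 0.7738 = 5.667 mg/L.
Minimum DO = 10.5 − 5.667 = 4.833 mg/L.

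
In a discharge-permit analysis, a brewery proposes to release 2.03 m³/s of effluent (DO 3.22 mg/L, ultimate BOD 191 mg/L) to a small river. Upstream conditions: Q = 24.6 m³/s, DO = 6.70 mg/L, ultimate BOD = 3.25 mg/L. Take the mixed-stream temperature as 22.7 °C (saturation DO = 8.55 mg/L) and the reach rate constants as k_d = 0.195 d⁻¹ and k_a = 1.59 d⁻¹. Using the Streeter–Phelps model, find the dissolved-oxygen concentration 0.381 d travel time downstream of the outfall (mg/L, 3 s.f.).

Mixed DO = (24.6×6.70 + 2.03×3.22)/(24.6+2.03) = 171.4/26.63 = 6.435 mg/L.
Mixed L₀ = (24.6×3.25 + 2.03×191)/(26.63) = 467.7/26.63 = 17.56 mg/L.
Initial deficit D₀ = C_s − DO₀ = 8.55 − 6.435 = 2.115 mg/L.
D(0.381) = [0.195×17.56/(1.59−0.195)](e^(−0.195×0.381) − e^(−1.59×0.381)) + 2.115 e^(−1.59×0.381)
= 2.455 × (0.9284 − 0.5456) + 2.115 × 0.5456 = 2.094 mg/L.
DO = 8.55 − 2.094 = 6.456 mg/L.

DO ≈ 6.46 mg/L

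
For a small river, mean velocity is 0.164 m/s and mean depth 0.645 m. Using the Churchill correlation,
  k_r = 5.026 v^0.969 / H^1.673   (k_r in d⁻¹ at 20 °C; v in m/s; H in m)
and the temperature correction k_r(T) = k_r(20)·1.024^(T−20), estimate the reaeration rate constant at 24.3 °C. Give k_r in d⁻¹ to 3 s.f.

k_r(20) = 5.026 × 0.164^0.969 / 0.645^1.673 = 5.026 × 0.1735 / 0.4802 = 1.816 d⁻¹.
k_r(24.3) = 1.816 × 1.024^(24.3−20) = 1.816 × 1.107 = 2.010 d⁻¹.

k_r ≈ 2.01 d⁻¹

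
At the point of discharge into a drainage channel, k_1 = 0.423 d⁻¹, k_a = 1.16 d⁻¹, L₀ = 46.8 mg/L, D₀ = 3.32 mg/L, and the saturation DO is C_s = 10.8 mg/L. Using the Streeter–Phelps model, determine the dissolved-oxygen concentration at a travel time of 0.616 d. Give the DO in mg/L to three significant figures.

k_1 L₀/(k_a−k_1) = 0.423×46.8/(1.16−0.423) = 19.80/0.7370 = 26.86 mg/L.
e^(−k_1 t) = e^(−0.423×0.6160) = 0.7706; e^(−k_a t) = e^(−1.16×0.6160) = 0.4894.
D = 26.86 × (0.7706 − 0.4894) + 3.32 × 0.4894 = 7.553 + 1.625 = 9.178 mg/L.
DO = C_s − D = 10.8 − 9.178 = 1.622 mg/L.

DO ≈ 1.62 mg/L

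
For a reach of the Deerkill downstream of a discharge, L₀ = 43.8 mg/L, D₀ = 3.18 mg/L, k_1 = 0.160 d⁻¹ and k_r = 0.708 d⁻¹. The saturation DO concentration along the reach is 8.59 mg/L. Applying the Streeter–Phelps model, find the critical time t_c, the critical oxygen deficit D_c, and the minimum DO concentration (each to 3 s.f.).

t_c ≈ 2.19 d; D_c ≈ 6.97 mg/L; min DO ≈ 1.62 mg/L

With k_r/k_1 = 4.425 and 1 − D₀(k_r−k_1)/(k_1 L₀) = 0.7513,
t_c = ln(4.425 × 0.7513) / (0.708 − 0.160) = ln(3.325) / 0.5480 = 1.201/0.5480 = 2.192 d.
D_c = (k_1/k_r) L₀ e^(−k_1 t_c) = (0.160/0.708) × 43.8 × e^(−0.160×2.192) = 0.2260 × 43.8 × 0.7041 = 6.970 mg/L.
Minimum DO = C_s − D_c = 8.59 − 6.970 = 1.620 mg/L.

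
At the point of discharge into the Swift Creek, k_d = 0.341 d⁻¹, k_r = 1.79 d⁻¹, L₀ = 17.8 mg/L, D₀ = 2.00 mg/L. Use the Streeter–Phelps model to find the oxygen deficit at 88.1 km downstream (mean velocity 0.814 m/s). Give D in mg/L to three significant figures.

D ≈ 2.50 mg/L

Travel time t = x/v = 88.1 km / (0.814 m/s) = 88100 m / 0.814 m/s = 108200 s = 1.253 d.
k_d L₀/(k_r−k_d) = 0.341×17.8/(1.79−0.341) = 6.070/1.449 = 4.189 mg/L.
e^(−k_d t) = e^(−0.341×1.253) = 0.6524; e^(−k_r t) = e^(−1.79×1.253) = 0.1062.
D = 4.189 × (0.6524 − 0.1062) + 2.00 × 0.1062 = 2.288 + 0.2124 = 2.500 mg/L.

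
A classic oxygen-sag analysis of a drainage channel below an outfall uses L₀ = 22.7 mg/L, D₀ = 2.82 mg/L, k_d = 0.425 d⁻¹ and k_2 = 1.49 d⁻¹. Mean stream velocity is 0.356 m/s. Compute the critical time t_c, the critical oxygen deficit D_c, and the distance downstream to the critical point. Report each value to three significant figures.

t_c ≈ 0.828 d; D_c ≈ 4.55 mg/L; x_c ≈ 25.5 km

t_c = [1/(k_2−k_d)] ln[(k_2/k_d)(1 − D₀(k_2−k_d)/(k_d L₀))]
= [1/(1.49−0.425)] ln[(1.49/0.425)(1 − 2.82×1.065/(0.425×22.7))]
= (1/1.065) ln[3.506 × 0.6887] = 0.9390 × ln(2.414) = 0.9390 × 0.8815 = 0.8277 d.
D_c = (k_d/k_2) L₀ e^(−k_d t_c) = (0.425/1.49) × 22.7 × e^(−0.425×0.8277) = 0.2852 × 22.7 × 0.7034 = 4.555 mg/L.
x_c = v t_c = 0.356 m/s × 0.8277 d × 86400 s/d = 25460 m ≈ 25.5 km.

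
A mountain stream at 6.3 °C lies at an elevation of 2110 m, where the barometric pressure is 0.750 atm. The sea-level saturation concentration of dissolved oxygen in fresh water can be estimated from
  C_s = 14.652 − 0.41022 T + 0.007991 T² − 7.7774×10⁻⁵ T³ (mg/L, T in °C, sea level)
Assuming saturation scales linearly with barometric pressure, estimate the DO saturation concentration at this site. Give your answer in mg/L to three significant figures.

At sea level: C_s = 14.652 − 0.41022×6.3 + 0.007991×6.3² − 7.7774×10⁻⁵×6.3³ = 12.37 mg/L.
Pressure correction: C_s' = 12.37 × 0.750 = 9.274 mg/L.

C_s ≈ 9.27 mg/L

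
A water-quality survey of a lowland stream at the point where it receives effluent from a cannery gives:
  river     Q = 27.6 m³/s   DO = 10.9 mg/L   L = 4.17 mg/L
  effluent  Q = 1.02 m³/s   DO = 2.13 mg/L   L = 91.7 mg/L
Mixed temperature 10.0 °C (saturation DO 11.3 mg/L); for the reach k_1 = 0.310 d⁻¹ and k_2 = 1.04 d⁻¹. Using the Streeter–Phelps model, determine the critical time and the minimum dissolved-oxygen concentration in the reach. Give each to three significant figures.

t_c ≈ 1.30 d; minimum DO ≈ 9.85 mg/L

Mixed DO = (27.6×10.9 + 1.02×2.13)/(27.6+1.02) = 303.0/28.62 = 10.59 mg/L.
Mixed L₀ = (27.6×4.17 + 1.02×91.7)/(28.62) = 208.6/28.62 = 7.290 mg/L.
Initial deficit D₀ = C_s − DO₀ = 11.3 − 10.59 = 0.7126 mg/L.
t_c = (1/0.7300) ln[(1.04/0.310)(1 − 0.7126×0.7300/(0.310×7.290))] = 1.370 × ln(2.583) = 1.300 d.
D_c = (0.310/1.04) × 7.290 × e^(−0.310×1.300) = 0.2981 × 7.290 × 0.6684 = 1.452 mg/L.
Minimum DO = 11.3 − 1.452 = 9.848 mg/L.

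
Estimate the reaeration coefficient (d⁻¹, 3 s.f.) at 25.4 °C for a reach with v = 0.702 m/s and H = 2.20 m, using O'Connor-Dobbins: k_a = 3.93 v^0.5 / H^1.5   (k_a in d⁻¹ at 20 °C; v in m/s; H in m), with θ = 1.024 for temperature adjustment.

k_a(20) = 3.93 × 0.702^0.5 / 2.20^1.5 = 3.93 × 0.8379 / 3.263 = 1.009 d⁻¹.
k_a(25.4) = 1.009 × 1.024^(25.4−20) = 1.009 × 1.137 = 1.147 d⁻¹.

k_a ≈ 1.15 d⁻¹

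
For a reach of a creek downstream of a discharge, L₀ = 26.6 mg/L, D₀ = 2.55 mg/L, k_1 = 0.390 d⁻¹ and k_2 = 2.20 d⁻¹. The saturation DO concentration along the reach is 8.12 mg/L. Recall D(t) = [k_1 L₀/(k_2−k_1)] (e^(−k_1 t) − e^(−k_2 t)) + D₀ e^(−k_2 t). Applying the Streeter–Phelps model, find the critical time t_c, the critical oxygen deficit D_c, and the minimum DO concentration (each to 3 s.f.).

With k_2/k_1 = 5.641 and 1 − D₀(k_2−k_1)/(k_1 L₀) = 0.5551,
t_c = ln(5.641 × 0.5551) / (2.20 − 0.390) = ln(3.131) / 1.810 = 1.141/1.810 = 0.6306 d.
L(t_c) = L₀ e^(−k_1 t_c) = 26.6 × 0.7820 = 20.80 mg/L, and at the critical point k_2 D_c = k_1 L, so D_c = (0.390/2.20) × 20.80 = 3.687 mg/L.
Minimum DO = C_s − D_c = 8.12 − 3.687 = 4.433 mg/L.

t_c ≈ 0.631 d; D_c ≈ 3.69 mg/L; min DO ≈ 4.43 mg/L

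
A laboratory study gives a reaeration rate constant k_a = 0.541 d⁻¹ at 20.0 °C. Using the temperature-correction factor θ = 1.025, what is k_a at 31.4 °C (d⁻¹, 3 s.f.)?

k_a(T₂) = k_a(T₁) · θ^(T₂−T₁) = 0.541 × 1.025^(31.4−20.0)
= 0.541 × 1.025^11.4 = 0.541 × 1.325 = 0.7169 d⁻¹.

k_a ≈ 0.717 d⁻¹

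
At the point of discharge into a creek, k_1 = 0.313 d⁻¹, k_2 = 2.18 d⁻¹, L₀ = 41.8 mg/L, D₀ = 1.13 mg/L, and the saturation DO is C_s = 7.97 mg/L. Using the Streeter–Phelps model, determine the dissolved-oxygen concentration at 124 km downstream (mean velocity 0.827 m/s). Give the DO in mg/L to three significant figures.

DO ≈ 4.03 mg/L

Travel time t = x/v = 124 km / (0.827 m/s) = 124000 m / 0.827 m/s = 149900 s = 1.735 d.
k_1 L₀/(k_2−k_1) = 0.313×41.8/(2.18−0.313) = 13.08/1.867 = 7.008 mg/L.
e^(−k_1 t) = e^(−0.313×1.735) = 0.5809; e^(−k_2 t) = e^(−2.18×1.735) = 0.02275.
D = 7.008 × (0.5809 − 0.02275) + 1.13 × 0.02275 = 3.911 + 0.02571 = 3.937 mg/L.
DO = C_s − D = 7.97 − 3.937 = 4.033 mg/L.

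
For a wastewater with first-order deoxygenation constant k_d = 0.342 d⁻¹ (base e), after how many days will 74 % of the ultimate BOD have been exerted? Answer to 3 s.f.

t ≈ 3.94 d

y/L₀ = 1 − e^(−k_d t) = 0.74 ⇒ e^(−k_d t) = 0.260
t = −ln(0.260) / 0.342 = 1.347 / 0.342 = 3.939 d.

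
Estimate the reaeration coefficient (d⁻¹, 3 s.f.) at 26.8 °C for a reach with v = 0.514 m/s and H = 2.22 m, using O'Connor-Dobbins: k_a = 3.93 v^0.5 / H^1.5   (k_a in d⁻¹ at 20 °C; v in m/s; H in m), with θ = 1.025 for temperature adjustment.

k_a ≈ 1.01 d⁻¹

k_a(20) = 3.93 × 0.514^0.5 / 2.22^1.5 = 3.93 × 0.7169 / 3.308 = 0.8518 d⁻¹.
k_a(26.8) = 0.8518 × 1.025^(26.8−20) = 0.8518 × 1.183 = 1.008 d⁻¹.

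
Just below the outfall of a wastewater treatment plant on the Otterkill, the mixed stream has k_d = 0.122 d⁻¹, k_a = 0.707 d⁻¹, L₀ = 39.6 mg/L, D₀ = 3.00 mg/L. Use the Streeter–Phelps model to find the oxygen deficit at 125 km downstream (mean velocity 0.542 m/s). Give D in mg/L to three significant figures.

D ≈ 5.17 mg/L

Travel time t = x/v = 125 km / (0.542 m/s) = 125000 m / 0.542 m/s = 230600 s = 2.669 d.
k_d L₀/(k_a−k_d) = 0.122×39.6/(0.707−0.122) = 4.831/0.5850 = 8.258 mg/L.
e^(−k_d t) = e^(−0.122×2.669) = 0.7221; e^(−k_a t) = e^(−0.707×2.669) = 0.1515.
D = 8.258 × (0.7221 − 0.1515) + 3.00 × 0.1515 = 4.712 + 0.4545 = 5.166 mg/L.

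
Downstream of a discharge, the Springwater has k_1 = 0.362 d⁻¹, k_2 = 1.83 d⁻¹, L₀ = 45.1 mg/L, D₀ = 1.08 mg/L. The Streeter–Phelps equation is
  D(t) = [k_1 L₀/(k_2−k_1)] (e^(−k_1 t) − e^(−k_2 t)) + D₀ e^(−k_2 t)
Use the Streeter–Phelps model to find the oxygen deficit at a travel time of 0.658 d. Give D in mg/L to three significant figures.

k_1 L₀/(k_2−k_1) = 0.362×45.1/(1.83−0.362) = 16.33/1.468 = 11.12 mg/L.
e^(−k_1 t) = e^(−0.362×0.6580) = 0.7880; e^(−k_2 t) = e^(−1.83×0.6580) = 0.2999.
D = 11.12 × (0.7880 − 0.2999) + 1.08 × 0.2999 = 5.428 + 0.3239 = 5.752 mg/L.

D ≈ 5.75 mg/L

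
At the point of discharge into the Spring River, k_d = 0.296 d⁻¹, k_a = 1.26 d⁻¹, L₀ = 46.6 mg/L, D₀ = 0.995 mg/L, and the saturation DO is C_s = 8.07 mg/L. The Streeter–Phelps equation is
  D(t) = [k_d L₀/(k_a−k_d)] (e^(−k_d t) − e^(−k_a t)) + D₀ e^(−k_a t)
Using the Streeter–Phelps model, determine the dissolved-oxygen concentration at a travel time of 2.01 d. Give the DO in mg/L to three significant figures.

k_d L₀/(k_a−k_d) = 0.296×46.6/(1.26−0.296) = 13.79/0.9640 = 14.31 mg/L.
e^(−k_d t) = e^(−0.296×2.010) = 0.5516; e^(−k_a t) = e^(−1.26×2.010) = 0.07945.
D = 14.31 × (0.5516 − 0.07945) + 0.995 × 0.07945 = 6.756 + 0.07905 = 6.835 mg/L.
DO = C_s − D = 8.07 − 6.835 = 1.235 mg/L.

DO ≈ 1.24 mg/L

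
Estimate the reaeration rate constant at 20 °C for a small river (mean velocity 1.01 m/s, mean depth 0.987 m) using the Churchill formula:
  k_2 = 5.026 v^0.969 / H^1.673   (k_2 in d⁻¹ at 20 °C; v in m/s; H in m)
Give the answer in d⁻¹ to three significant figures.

k_2 ≈ 5.19 d⁻¹

k_2 = 5.026 × 1.01^0.969 / 0.987^1.673 = 5.026 × 1.010 / 0.9783 = 5.187 d⁻¹.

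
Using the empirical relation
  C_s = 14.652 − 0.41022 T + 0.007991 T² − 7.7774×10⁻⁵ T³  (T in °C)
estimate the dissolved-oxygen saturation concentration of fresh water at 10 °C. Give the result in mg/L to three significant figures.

C_s = 14.652 − 0.41022×10 + 0.007991×10² − 7.7774×10⁻⁵×10³ = 11.27 mg/L.

C_s ≈ 11.3 mg/L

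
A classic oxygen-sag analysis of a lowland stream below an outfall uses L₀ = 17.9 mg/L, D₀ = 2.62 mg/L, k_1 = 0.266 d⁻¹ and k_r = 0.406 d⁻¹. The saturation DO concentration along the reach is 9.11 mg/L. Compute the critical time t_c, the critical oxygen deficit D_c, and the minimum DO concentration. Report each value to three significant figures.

t_c ≈ 2.45 d; D_c ≈ 6.12 mg/L; min DO ≈ 2.99 mg/L

t_c = [1/(k_r−k_1)] ln[(k_r/k_1)(1 − D₀(k_r−k_1)/(k_1 L₀))]
= [1/(0.406−0.266)] ln[(0.406/0.266)(1 − 2.62×0.1400/(0.266×17.9))]
= (1/0.1400) ln[1.526 × 0.9230] = 7.143 × ln(1.409) = 7.143 × 0.3427 = 2.448 d.
L(t_c) = L₀ e^(−k_1 t_c) = 17.9 × 0.5215 = 9.334 mg/L, and at the critical point k_r D_c = k_1 L, so D_c = (0.266/0.406) × 9.334 = 6.116 mg/L.
Minimum DO = C_s − D_c = 9.11 − 6.116 = 2.994 mg/L.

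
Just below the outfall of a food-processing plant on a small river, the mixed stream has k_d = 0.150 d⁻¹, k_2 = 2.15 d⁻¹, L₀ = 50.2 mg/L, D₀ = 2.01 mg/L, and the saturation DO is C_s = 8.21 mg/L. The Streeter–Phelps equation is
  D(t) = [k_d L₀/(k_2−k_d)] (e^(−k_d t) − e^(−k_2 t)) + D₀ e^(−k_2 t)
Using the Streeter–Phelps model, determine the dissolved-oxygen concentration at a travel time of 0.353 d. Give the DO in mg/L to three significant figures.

k_d L₀/(k_2−k_d) = 0.150×50.2/(2.15−0.150) = 7.530/2.000 = 3.765 mg/L.
e^(−k_d t) = e^(−0.150×0.3530) = 0.9484; e^(−k_2 t) = e^(−2.15×0.3530) = 0.4682.
D = 3.765 × (0.9484 − 0.4682) + 2.01 × 0.4682 = 1.808 + 0.9410 = 2.749 mg/L.
DO = C_s − D = 8.21 − 2.749 = 5.461 mg/L.

DO ≈ 5.46 mg/L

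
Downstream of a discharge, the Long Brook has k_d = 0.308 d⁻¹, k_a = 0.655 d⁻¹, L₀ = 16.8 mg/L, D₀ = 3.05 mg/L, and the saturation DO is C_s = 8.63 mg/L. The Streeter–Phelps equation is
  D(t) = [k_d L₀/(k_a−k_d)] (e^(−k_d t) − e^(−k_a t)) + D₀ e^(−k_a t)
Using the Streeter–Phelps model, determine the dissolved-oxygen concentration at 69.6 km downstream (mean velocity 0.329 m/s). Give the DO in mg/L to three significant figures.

Travel time t = x/v = 69.6 km / (0.329 m/s) = 69600 m / 0.329 m/s = 211600 s = 2.448 d.
k_d L₀/(k_a−k_d) = 0.308×16.8/(0.655−0.308) = 5.174/0.3470 = 14.91 mg/L.
e^(−k_d t) = e^(−0.308×2.448) = 0.4704; e^(−k_a t) = e^(−0.655×2.448) = 0.2011.
D = 14.91 × (0.4704 − 0.2011) + 3.05 × 0.2011 = 4.015 + 0.6135 = 4.629 mg/L.
DO = C_s − D = 8.63 − 4.629 = 4.001 mg/L.

DO ≈ 4.00 mg/L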